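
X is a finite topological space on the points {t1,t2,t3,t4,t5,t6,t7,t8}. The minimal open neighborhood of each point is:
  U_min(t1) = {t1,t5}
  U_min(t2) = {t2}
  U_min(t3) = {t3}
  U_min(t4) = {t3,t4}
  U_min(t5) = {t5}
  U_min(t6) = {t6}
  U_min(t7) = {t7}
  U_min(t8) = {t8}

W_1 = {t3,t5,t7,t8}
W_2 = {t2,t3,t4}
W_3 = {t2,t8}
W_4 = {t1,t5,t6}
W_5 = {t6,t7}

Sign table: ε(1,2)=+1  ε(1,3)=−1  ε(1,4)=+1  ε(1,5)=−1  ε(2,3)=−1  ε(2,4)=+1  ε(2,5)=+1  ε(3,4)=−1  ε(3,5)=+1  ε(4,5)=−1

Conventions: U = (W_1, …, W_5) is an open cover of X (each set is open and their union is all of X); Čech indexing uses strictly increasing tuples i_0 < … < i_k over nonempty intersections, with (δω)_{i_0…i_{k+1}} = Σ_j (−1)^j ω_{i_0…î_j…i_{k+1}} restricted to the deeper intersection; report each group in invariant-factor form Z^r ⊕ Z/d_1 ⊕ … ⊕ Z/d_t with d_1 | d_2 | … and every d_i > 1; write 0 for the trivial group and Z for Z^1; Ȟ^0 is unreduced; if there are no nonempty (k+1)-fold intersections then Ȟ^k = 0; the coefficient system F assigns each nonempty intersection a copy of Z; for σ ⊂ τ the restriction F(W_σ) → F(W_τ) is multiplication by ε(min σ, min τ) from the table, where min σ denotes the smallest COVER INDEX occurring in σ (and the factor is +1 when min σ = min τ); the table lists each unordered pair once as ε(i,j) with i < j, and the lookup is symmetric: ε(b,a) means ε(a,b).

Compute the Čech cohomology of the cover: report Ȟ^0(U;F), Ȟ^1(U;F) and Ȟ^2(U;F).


Ȟ^0 = Z; Ȟ^1 = Z^2; Ȟ^2 = 0

nonempty overlaps:
  W12={t3} W13={t8} W14={t5} W15={t7} W23={t2} W45={t6}
C dims 5,6; δ0: rk 4, SNF 1^4
degree 0: 5−4−0 = 1 → Ȟ^0 ≅ Z
degree 1: 6−0−4 = 2 → Ȟ^1 ≅ Z^2
degree 2: 0−0−0 = 0 → Ȟ^2 ≅ 0


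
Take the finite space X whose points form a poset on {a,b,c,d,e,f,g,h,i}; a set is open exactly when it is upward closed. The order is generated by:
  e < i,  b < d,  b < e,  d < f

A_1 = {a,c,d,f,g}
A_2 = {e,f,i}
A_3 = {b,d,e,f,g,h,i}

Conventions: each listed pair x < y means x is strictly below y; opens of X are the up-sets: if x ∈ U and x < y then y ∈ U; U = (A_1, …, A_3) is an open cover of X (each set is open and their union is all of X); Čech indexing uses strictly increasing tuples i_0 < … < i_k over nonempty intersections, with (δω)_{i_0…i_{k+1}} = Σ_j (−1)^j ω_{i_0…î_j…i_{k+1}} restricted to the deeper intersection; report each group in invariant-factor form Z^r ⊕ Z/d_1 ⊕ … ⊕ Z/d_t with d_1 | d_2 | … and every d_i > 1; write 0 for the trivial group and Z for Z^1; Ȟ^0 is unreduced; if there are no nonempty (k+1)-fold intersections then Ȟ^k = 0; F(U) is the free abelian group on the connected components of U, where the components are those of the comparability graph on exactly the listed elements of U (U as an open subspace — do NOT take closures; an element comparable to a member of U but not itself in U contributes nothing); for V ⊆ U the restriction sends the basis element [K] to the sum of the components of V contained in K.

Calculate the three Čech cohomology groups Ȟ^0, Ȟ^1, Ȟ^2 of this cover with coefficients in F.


nonempty intersections:
  A12={f} A13={d,f,g} A23={e,f,i}
  A123={f}
components per intersection:
  A1: {a} {c} {d,f} {g}
  A2: {e,i} {f}
  A3: {b,d,e,f,i} {g} {h}
  A12: {f}
  A13: {d,f} {g}
  A23: {e,i} {f}
  A123: {f}
C dims 9,5,1; δ0: rk 4, SNF 1^4; δ1: rk 1, SNF 1^1
Ȟ^0: (9−4)−0=5 ⇒ Z^5
Ȟ^1: (5−1)−4=0 ⇒ 0
Ȟ^2: (1−0)−1=0 ⇒ 0

Ȟ^0 = Z^5, Ȟ^1 = 0 and Ȟ^2 = 0


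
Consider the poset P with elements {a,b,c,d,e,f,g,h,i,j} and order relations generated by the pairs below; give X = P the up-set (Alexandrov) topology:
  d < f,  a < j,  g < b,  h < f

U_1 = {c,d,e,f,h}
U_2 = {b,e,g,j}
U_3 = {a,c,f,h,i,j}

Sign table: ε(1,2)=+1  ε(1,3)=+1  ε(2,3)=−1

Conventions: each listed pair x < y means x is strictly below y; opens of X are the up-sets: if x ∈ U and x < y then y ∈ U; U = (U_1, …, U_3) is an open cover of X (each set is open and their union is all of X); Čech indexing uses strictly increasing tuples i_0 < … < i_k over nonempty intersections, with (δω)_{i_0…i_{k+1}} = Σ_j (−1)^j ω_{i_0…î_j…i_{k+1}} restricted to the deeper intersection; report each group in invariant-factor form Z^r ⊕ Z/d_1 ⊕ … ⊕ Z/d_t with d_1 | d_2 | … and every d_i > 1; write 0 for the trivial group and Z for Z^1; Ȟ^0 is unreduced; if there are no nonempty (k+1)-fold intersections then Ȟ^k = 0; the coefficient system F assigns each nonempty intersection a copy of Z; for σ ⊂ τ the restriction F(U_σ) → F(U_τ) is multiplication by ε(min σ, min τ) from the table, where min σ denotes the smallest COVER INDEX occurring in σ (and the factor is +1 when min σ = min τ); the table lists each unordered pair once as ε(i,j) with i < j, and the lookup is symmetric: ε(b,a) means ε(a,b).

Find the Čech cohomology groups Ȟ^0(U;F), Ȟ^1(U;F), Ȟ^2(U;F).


nerve simplices:
  U12={e} U13={c,f,h} U23={j}
C dims 3,3; δ0: rk 3, SNF 1^2·2
degree 0: 3−3−0 = 0 → Ȟ^0 ≅ 0
degree 1: 3−0−3 = 0 plus torsion [2] → Ȟ^1 ≅ Z/2
degree 2: 0−0−0 = 0 → Ȟ^2 ≅ 0

Ȟ^0(U;F) ≅ 0; Ȟ^1(U;F) ≅ Z/2; Ȟ^2(U;F) ≅ 0


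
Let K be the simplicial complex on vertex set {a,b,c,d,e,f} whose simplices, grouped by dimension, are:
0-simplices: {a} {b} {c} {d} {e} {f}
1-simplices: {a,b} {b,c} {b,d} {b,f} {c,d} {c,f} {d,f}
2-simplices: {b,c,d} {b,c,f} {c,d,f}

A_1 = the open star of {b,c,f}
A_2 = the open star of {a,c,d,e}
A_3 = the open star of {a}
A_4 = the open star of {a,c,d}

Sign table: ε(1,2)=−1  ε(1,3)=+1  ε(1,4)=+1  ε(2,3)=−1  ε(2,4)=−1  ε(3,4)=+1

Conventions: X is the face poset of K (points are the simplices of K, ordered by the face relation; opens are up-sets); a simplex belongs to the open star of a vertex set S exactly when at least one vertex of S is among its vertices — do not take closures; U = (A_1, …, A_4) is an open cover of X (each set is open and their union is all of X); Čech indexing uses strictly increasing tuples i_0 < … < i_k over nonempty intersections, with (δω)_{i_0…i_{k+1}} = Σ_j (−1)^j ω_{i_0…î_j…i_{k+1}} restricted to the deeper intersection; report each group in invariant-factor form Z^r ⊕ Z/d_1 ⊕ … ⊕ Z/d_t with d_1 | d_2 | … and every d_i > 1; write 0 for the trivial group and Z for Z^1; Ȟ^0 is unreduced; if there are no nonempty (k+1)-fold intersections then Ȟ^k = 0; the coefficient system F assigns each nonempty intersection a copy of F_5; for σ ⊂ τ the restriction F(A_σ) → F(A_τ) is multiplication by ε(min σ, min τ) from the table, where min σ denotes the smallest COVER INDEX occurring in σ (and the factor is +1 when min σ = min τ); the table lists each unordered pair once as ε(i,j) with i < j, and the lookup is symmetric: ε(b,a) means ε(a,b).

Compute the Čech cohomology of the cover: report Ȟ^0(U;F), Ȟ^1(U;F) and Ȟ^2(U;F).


nerve of the cover:
  A1={{b},{c},{f},{a,b},{b,c},{b,d},{b,f},{c,d},{c,f},{d,f},{b,c,d},{b,c,f},{c,d,f}} A2={{a},{c},{d},{e},{a,b},{b,c},{b,d},{c,d},{c,f},{d,f},{b,c,d},{b,c,f},{c,d,f}} A3={{a},{a,b}} A4={{a},{c},{d},{a,b},{b,c},{b,d},{c,d},{c,f},{d,f},{b,c,d},{b,c,f},{c,d,f}}
  A12={{c},{a,b},{b,c},{b,d},{c,d},{c,f},{d,f},{b,c,d},{b,c,f},{c,d,f}} A13={{a,b}} A14={{c},{a,b},{b,c},{b,d},{c,d},{c,f},{d,f},{b,c,d},{b,c,f},{c,d,f}} A23={{a},{a,b}} A24={{a},{c},{d},{a,b},{b,c},{b,d},{c,d},{c,f},{d,f},{b,c,d},{b,c,f},{c,d,f}} A34={{a},{a,b}}
  A123={{a,b}} A124={{c},{a,b},{b,c},{b,d},{c,d},{c,f},{d,f},{b,c,d},{b,c,f},{c,d,f}} A134={{a,b}} A234={{a},{a,b}}
  A1234={{a,b}}
C dims 4,6,4,1; δ0: rk_F5 3; δ1: rk_F5 3; δ2: rk_F5 1
Ȟ^0 = (4 − 3) − 0 = 1, so Ȟ^0 ≅ Z/5
Ȟ^1 = (6 − 3) − 3 = 0, so Ȟ^1 ≅ 0
Ȟ^2 = (4 − 1) − 3 = 0, so Ȟ^2 ≅ 0

Ȟ^0(U;F) ≅ Z/5, Ȟ^1(U;F) ≅ 0 and Ȟ^2(U;F) ≅ 0


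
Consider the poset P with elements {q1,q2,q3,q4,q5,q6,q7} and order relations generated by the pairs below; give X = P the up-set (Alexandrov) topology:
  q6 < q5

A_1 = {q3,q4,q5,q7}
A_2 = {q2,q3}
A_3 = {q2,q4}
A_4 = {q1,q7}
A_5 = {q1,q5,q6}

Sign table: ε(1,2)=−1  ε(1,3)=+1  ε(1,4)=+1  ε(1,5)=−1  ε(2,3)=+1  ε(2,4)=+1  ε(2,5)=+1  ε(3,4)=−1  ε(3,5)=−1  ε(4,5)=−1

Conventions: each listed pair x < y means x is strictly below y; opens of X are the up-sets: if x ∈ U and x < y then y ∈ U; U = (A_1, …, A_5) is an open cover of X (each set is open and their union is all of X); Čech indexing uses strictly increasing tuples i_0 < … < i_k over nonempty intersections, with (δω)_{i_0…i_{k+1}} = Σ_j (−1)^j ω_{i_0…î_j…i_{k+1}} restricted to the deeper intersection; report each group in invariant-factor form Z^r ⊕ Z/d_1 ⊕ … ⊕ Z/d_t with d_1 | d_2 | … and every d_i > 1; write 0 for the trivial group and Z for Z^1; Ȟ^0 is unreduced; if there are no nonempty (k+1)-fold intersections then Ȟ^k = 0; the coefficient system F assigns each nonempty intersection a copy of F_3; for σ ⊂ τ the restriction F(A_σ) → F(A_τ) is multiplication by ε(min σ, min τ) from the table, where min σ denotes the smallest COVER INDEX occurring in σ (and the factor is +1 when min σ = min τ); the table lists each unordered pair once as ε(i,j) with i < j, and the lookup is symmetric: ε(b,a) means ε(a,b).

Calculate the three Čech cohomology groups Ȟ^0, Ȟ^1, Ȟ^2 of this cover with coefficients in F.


Ȟ^0 ≅ 0, Ȟ^1 ≅ Z/3, Ȟ^2 ≅ 0

nerve simplices:
  A12={q3} A13={q4} A14={q7} A15={q5} A23={q2} A45={q1}
C dims 5,6; δ0: rk_F3 5
degree 0: 5−5−0 = 0 → Ȟ^0 ≅ 0
degree 1: 6−0−5 = 1 → Ȟ^1 ≅ Z/3
degree 2: 0−0−0 = 0 → Ȟ^2 ≅ 0


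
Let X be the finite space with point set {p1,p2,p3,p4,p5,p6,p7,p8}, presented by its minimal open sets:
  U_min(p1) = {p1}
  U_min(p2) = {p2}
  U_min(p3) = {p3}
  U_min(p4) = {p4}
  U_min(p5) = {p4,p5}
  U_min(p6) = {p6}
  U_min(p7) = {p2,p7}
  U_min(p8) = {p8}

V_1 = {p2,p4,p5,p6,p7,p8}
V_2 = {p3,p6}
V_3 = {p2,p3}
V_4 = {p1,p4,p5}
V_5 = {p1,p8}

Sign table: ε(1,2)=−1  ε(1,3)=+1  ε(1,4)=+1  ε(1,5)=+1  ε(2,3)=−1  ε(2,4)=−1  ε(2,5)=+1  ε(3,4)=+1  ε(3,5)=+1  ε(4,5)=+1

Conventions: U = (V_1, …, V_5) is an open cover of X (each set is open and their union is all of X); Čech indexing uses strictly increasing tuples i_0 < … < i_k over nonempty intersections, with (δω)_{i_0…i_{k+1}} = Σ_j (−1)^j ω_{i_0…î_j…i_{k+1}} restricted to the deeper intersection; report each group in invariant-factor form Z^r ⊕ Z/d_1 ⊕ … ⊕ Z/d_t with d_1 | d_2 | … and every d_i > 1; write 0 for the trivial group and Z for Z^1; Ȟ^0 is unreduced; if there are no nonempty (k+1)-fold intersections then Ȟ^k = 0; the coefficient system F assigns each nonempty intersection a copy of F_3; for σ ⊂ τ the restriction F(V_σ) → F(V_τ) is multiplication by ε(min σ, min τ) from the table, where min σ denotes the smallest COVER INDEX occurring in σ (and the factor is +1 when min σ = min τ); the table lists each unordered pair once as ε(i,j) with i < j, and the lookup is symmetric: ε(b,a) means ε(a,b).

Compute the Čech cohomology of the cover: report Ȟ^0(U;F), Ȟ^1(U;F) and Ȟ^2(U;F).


Ȟ^0 = Z/3, Ȟ^1 = Z/3 ⊕ Z/3, Ȟ^2 = 0

nerve simplices:
  V12={p6} V13={p2} V14={p4,p5} V15={p8} V23={p3} V45={p1}
C dims 5,6; δ0: rk_F3 4
degree 0: 5−4−0 = 1 → Ȟ^0 ≅ Z/3
degree 1: 6−0−4 = 2 → Ȟ^1 ≅ Z/3 ⊕ Z/3
degree 2: 0−0−0 = 0 → Ȟ^2 ≅ 0


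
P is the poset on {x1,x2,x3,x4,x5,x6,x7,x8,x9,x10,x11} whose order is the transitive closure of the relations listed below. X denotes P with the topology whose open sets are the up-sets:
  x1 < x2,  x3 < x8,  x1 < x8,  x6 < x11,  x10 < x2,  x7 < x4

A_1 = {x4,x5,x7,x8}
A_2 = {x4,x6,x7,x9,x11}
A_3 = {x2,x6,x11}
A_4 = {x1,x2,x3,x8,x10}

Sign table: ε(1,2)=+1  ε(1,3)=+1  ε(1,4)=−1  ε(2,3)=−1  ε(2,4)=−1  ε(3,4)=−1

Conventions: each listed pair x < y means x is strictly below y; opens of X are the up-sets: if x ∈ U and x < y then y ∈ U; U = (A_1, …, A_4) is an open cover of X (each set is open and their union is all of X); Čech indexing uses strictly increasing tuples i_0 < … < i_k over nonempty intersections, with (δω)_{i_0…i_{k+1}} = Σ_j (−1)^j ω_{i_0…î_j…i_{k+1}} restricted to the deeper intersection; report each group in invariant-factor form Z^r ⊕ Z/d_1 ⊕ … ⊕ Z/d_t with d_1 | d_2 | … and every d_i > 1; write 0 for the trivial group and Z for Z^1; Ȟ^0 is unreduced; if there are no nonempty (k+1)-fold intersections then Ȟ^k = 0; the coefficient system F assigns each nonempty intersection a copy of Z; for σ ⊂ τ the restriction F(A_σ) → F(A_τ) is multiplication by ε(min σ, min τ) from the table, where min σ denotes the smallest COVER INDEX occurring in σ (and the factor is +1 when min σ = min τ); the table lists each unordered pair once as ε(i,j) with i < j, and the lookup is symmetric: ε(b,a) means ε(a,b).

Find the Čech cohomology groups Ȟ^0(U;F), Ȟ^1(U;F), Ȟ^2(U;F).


nonempty intersections:
  A12={x4,x7} A14={x8} A23={x6,x11} A34={x2}
C dims 4,4; δ0: rk 4, SNF 1^3·2
Ȟ^0: (4−4)−0=0 ⇒ 0
Ȟ^1: (4−0)−4=0 plus torsion [2] ⇒ Z/2
Ȟ^2: (0−0)−0=0 ⇒ 0

Ȟ^0 = 0; Ȟ^1 = Z/2; Ȟ^2 = 0


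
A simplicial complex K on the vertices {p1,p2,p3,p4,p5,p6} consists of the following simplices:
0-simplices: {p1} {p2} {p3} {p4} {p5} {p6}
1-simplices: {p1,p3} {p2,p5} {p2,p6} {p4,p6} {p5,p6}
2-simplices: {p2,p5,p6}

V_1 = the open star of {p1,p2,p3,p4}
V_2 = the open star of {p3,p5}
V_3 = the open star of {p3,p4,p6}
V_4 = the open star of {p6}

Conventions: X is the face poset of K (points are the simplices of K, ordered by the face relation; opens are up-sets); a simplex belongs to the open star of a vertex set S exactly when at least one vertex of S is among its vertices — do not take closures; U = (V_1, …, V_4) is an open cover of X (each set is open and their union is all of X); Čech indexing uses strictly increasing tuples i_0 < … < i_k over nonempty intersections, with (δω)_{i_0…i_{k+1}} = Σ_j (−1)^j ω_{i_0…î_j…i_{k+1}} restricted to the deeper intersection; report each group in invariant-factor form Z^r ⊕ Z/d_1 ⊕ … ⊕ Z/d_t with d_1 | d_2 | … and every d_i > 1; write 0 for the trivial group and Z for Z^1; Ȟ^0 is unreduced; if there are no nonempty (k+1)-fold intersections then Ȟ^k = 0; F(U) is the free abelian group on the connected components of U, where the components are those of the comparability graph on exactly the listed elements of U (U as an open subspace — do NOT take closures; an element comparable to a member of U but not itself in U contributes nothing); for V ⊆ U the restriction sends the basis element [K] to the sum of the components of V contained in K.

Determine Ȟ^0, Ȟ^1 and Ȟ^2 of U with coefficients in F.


nonempty intersections:
  V1={{p1},{p2},{p3},{p4},{p1,p3},{p2,p5},{p2,p6},{p4,p6},{p2,p5,p6}} V2={{p3},{p5},{p1,p3},{p2,p5},{p5,p6},{p2,p5,p6}} V3={{p3},{p4},{p6},{p1,p3},{p2,p6},{p4,p6},{p5,p6},{p2,p5,p6}} V4={{p6},{p2,p6},{p4,p6},{p5,p6},{p2,p5,p6}}
  V12={{p3},{p1,p3},{p2,p5},{p2,p5,p6}} V13={{p3},{p4},{p1,p3},{p2,p6},{p4,p6},{p2,p5,p6}} V14={{p2,p6},{p4,p6},{p2,p5,p6}} V23={{p3},{p1,p3},{p5,p6},{p2,p5,p6}} V24={{p5,p6},{p2,p5,p6}} V34={{p6},{p2,p6},{p4,p6},{p5,p6},{p2,p5,p6}}
  V123={{p3},{p1,p3},{p2,p5,p6}} V124={{p2,p5,p6}} V134={{p2,p6},{p4,p6},{p2,p5,p6}} V234={{p5,p6},{p2,p5,p6}}
  V1234={{p2,p5,p6}}
components per intersection:
  V1: {{p1},{p3},{p1,p3}} {{p2},{p2,p5},{p2,p6},{p2,p5,p6}} {{p4},{p4,p6}}
  V2: {{p3},{p1,p3}} {{p5},{p2,p5},{p5,p6},{p2,p5,p6}}
  V3: {{p3},{p1,p3}} {{p4},{p6},{p2,p6},{p4,p6},{p5,p6},{p2,p5,p6}}
  V4: {{p6},{p2,p6},{p4,p6},{p5,p6},{p2,p5,p6}}
  V12: {{p3},{p1,p3}} {{p2,p5},{p2,p5,p6}}
  V13: {{p3},{p1,p3}} {{p4},{p4,p6}} {{p2,p6},{p2,p5,p6}}
  V14: {{p2,p6},{p2,p5,p6}} {{p4,p6}}
  V23: {{p3},{p1,p3}} {{p5,p6},{p2,p5,p6}}
  V24: {{p5,p6},{p2,p5,p6}}
  V34: {{p6},{p2,p6},{p4,p6},{p5,p6},{p2,p5,p6}}
  V123: {{p3},{p1,p3}} {{p2,p5,p6}}
  V124: {{p2,p5,p6}}
  V134: {{p2,p6},{p2,p5,p6}} {{p4,p6}}
  V234: {{p5,p6},{p2,p5,p6}}
  V1234: {{p2,p5,p6}}
C dims 8,11,6,1; δ0: rk 6, SNF 1^6; δ1: rk 5, SNF 1^5; δ2: rk 1, SNF 1^1
Ȟ^0: (8−6)−0=2 ⇒ Z^2
Ȟ^1: (11−5)−6=0 ⇒ 0
Ȟ^2: (6−1)−5=0 ⇒ 0

Ȟ^0 = Z^2, Ȟ^1 = 0 and Ȟ^2 = 0


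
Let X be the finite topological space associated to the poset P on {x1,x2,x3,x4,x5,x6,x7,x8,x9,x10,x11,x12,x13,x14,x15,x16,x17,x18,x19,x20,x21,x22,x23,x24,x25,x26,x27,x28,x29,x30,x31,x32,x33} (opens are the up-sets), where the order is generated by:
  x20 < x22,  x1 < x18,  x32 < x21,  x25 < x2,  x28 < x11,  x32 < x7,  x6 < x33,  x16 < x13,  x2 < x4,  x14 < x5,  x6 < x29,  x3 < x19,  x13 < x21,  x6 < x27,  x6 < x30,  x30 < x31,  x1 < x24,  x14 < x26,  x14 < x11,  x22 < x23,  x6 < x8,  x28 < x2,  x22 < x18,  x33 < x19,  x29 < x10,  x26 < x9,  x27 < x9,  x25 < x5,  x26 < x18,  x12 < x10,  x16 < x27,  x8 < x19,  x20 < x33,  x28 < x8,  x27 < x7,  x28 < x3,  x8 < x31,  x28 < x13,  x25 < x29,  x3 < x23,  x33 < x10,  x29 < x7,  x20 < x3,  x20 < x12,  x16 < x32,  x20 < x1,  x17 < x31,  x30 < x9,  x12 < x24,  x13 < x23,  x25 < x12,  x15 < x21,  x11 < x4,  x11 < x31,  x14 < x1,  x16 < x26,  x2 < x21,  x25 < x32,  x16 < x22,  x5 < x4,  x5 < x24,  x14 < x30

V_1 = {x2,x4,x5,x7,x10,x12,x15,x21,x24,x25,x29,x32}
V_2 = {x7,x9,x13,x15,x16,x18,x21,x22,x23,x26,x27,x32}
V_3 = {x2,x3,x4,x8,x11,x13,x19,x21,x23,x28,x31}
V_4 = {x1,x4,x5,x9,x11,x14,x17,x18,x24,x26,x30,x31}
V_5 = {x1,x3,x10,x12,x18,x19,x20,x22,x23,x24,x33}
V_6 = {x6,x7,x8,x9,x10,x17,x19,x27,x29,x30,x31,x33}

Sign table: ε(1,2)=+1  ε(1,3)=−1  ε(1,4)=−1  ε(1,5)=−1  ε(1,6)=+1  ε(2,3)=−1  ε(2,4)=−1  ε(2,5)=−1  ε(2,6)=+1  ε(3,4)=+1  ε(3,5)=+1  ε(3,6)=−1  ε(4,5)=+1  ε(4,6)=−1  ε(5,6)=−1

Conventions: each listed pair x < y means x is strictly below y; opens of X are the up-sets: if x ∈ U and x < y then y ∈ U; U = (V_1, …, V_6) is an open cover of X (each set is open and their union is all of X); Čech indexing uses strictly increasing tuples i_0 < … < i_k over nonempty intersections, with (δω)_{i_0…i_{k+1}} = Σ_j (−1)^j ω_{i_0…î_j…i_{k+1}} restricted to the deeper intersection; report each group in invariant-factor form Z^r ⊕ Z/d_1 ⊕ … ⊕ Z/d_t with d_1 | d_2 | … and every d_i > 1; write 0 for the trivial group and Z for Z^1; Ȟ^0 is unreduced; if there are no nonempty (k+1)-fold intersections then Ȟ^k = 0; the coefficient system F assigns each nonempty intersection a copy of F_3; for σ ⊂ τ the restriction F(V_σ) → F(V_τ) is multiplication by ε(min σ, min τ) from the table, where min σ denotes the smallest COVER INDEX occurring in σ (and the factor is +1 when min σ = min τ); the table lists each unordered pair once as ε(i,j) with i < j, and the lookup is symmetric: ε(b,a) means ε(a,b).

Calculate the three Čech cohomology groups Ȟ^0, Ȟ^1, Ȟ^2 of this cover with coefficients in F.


Ȟ^0 = Z/3, Ȟ^1 = 0 and Ȟ^2 = 0

nonempty intersections:
  V12={x7,x15,x21,x32} V13={x2,x4,x21} V14={x4,x5,x24} V15={x10,x12,x24} V16={x7,x10,x29} V23={x13,x21,x23} V24={x9,x18,x26} V25={x18,x22,x23} V26={x7,x9,x27} V34={x4,x11,x31} V35={x3,x19,x23} V36={x8,x19,x31} V45={x1,x18,x24} V46={x9,x17,x30,x31} V56={x10,x19,x33}
  V123={x21} V126={x7} V134={x4} V145={x24} V156={x10} V235={x23} V245={x18} V246={x9} V346={x31} V356={x19}
C dims 6,15,10; δ0: rk_F3 5; δ1: rk_F3 10
Ȟ^0: (6−5)−0=1 ⇒ Z/3
Ȟ^1: (15−10)−5=0 ⇒ 0
Ȟ^2: (10−0)−10=0 ⇒ 0


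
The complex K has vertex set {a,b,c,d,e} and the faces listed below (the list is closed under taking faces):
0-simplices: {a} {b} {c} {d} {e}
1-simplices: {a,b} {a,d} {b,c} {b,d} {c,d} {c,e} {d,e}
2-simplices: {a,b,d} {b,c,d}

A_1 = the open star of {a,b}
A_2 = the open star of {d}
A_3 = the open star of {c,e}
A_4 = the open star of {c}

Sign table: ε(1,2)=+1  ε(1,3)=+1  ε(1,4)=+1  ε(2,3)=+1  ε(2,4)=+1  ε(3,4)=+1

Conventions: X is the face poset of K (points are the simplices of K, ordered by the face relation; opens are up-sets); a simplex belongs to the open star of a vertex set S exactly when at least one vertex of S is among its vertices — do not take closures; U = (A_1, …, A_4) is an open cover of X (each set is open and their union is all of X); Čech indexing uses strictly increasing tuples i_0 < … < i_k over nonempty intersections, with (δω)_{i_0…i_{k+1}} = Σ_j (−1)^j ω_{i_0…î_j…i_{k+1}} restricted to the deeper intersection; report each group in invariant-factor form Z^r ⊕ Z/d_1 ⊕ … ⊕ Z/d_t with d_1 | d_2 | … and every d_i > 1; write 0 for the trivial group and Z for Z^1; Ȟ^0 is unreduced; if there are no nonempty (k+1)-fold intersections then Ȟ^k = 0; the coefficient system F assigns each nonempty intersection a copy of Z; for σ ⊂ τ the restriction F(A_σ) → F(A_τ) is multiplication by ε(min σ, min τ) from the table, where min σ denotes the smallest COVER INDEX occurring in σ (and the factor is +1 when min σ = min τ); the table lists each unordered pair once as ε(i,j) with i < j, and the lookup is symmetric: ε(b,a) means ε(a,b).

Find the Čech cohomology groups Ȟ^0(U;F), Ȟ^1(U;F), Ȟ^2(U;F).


Ȟ^0(U;F) ≅ Z, Ȟ^1(U;F) ≅ 0 and Ȟ^2(U;F) ≅ 0

cover nerve:
  A1={{a},{b},{a,b},{a,d},{b,c},{b,d},{a,b,d},{b,c,d}} A2={{d},{a,d},{b,d},{c,d},{d,e},{a,b,d},{b,c,d}} A3={{c},{e},{b,c},{c,d},{c,e},{d,e},{b,c,d}} A4={{c},{b,c},{c,d},{c,e},{b,c,d}}
  A12={{a,d},{b,d},{a,b,d},{b,c,d}} A13={{b,c},{b,c,d}} A14={{b,c},{b,c,d}} A23={{c,d},{d,e},{b,c,d}} A24={{c,d},{b,c,d}} A34={{c},{b,c},{c,d},{c,e},{b,c,d}}
  A123={{b,c,d}} A124={{b,c,d}} A134={{b,c},{b,c,d}} A234={{c,d},{b,c,d}}
  A1234={{b,c,d}}
C dims 4,6,4,1; δ0: rk 3, SNF 1^3; δ1: rk 3, SNF 1^3; δ2: rk 1, SNF 1^1
Ȟ^0: (4−3)−0=1 ⇒ Z
Ȟ^1: (6−3)−3=0 ⇒ 0
Ȟ^2: (4−1)−3=0 ⇒ 0


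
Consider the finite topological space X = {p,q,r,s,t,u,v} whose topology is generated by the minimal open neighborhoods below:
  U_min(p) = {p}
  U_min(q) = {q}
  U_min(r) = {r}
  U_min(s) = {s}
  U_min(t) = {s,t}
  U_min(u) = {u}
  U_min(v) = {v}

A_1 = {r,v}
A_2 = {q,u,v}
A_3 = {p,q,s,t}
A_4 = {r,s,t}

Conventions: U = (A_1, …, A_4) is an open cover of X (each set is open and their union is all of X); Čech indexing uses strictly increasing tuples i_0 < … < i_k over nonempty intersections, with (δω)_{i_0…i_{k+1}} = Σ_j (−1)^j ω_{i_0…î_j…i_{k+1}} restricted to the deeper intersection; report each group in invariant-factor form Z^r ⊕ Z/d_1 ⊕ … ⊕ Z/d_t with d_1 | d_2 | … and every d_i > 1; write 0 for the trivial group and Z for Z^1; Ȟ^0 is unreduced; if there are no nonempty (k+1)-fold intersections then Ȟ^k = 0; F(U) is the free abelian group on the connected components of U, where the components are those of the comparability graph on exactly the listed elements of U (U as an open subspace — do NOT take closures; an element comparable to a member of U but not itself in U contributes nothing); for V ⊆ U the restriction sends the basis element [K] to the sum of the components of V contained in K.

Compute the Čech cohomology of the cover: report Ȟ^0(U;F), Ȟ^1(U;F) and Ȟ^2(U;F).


Ȟ^0 ≅ Z^6,  Ȟ^1 ≅ 0,  Ȟ^2 ≅ 0

intersection data:
  A12={v} A14={r} A23={q} A34={s,t}
components per intersection:
  A1: {r} {v}
  A2: {q} {u} {v}
  A3: {p} {q} {s,t}
  A4: {r} {s,t}
  A12: {v}
  A14: {r}
  A23: {q}
  A34: {s,t}
C dims 10,4; δ0: rk 4, SNF 1^4
Ȟ^0 = (10 − 4) − 0 = 6, so Ȟ^0 ≅ Z^6
Ȟ^1 = (4 − 0) − 4 = 0, so Ȟ^1 ≅ 0
Ȟ^2 = (0 − 0) − 0 = 0, so Ȟ^2 ≅ 0


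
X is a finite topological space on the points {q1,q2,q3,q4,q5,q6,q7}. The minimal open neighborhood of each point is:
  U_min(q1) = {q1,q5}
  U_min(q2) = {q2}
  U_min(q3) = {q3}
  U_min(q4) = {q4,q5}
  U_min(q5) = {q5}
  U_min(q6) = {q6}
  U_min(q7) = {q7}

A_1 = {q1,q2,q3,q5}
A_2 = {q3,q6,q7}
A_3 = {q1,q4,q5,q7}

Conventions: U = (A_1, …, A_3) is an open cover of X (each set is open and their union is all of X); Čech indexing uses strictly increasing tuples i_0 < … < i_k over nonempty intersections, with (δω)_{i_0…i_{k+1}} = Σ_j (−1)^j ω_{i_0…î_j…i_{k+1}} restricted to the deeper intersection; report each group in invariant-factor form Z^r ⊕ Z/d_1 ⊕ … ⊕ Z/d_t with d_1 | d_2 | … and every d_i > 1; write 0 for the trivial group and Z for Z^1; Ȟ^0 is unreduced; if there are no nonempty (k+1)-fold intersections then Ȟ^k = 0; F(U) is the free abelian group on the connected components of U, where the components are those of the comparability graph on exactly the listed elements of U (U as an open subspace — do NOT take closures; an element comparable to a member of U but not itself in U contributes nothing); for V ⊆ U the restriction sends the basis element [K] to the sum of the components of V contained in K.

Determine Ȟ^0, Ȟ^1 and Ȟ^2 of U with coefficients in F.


nerve simplices:
  A12={q3} A13={q1,q5} A23={q7}
components per intersection:
  A1: {q1,q5} {q2} {q3}
  A2: {q3} {q6} {q7}
  A3: {q1,q4,q5} {q7}
  A12: {q3}
  A13: {q1,q5}
  A23: {q7}
C dims 8,3; δ0: rk 3, SNF 1^3
degree 0: 8−3−0 = 5 → Ȟ^0 ≅ Z^5
degree 1: 3−0−3 = 0 → Ȟ^1 ≅ 0
degree 2: 0−0−0 = 0 → Ȟ^2 ≅ 0

Ȟ^0 = Z^5, Ȟ^1 = 0 and Ȟ^2 = 0


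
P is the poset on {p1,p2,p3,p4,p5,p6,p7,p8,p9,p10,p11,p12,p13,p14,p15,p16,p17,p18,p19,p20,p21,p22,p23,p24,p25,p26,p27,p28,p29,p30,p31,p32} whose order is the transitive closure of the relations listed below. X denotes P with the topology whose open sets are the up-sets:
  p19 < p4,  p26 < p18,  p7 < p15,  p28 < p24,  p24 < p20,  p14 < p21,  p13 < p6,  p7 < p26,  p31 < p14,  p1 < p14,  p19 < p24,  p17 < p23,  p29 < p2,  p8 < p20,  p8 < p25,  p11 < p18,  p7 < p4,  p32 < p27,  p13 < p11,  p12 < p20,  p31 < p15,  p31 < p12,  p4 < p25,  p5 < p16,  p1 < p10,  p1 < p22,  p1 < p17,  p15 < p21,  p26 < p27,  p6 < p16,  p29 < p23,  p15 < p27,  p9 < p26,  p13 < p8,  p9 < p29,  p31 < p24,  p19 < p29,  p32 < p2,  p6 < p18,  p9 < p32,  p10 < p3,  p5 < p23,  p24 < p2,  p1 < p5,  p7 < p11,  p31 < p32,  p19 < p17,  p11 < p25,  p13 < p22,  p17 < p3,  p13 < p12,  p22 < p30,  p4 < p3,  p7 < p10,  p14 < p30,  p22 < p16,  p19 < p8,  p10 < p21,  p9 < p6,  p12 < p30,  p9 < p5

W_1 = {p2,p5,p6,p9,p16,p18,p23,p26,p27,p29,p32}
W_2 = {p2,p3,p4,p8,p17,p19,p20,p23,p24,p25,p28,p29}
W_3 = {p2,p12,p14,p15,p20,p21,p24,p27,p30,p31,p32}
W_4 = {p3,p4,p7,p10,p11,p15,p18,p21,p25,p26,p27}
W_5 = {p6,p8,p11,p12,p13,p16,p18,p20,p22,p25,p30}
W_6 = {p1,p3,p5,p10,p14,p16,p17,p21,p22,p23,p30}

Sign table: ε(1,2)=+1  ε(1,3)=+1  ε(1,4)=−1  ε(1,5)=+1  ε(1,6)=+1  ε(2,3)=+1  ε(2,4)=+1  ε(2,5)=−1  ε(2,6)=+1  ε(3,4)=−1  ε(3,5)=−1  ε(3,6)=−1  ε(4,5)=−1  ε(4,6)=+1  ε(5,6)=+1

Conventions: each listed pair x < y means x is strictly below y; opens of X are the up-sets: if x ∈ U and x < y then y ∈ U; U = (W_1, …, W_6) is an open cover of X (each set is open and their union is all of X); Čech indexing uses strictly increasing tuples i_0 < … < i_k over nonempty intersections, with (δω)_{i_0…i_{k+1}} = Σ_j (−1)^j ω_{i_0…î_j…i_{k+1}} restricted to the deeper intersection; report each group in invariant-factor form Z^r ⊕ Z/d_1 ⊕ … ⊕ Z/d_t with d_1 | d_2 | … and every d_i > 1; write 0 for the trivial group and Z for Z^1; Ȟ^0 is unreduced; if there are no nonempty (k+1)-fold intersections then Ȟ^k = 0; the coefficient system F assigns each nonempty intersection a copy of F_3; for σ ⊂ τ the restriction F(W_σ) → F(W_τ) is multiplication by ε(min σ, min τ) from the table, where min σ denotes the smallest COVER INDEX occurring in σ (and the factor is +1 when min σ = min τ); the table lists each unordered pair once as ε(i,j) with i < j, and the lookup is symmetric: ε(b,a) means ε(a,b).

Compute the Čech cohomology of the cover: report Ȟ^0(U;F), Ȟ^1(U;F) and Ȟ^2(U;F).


Ȟ^0 = 0, Ȟ^1 = 0 and Ȟ^2 = Z/3

nerve simplices:
  W12={p2,p23,p29} W13={p2,p27,p32} W14={p18,p26,p27} W15={p6,p16,p18} W16={p5,p16,p23} W23={p2,p20,p24} W24={p3,p4,p25} W25={p8,p20,p25} W26={p3,p17,p23} W34={p15,p21,p27} W35={p12,p20,p30} W36={p14,p21,p30} W45={p11,p18,p25} W46={p3,p10,p21} W56={p16,p22,p30}
  W123={p2} W126={p23} W134={p27} W145={p18} W156={p16} W235={p20} W245={p25} W246={p3} W346={p21} W356={p30}
C dims 6,15,10; δ0: rk_F3 6; δ1: rk_F3 9
degree 0: 6−6−0 = 0 → Ȟ^0 ≅ 0
degree 1: 15−9−6 = 0 → Ȟ^1 ≅ 0
degree 2: 10−0−9 = 1 → Ȟ^2 ≅ Z/3


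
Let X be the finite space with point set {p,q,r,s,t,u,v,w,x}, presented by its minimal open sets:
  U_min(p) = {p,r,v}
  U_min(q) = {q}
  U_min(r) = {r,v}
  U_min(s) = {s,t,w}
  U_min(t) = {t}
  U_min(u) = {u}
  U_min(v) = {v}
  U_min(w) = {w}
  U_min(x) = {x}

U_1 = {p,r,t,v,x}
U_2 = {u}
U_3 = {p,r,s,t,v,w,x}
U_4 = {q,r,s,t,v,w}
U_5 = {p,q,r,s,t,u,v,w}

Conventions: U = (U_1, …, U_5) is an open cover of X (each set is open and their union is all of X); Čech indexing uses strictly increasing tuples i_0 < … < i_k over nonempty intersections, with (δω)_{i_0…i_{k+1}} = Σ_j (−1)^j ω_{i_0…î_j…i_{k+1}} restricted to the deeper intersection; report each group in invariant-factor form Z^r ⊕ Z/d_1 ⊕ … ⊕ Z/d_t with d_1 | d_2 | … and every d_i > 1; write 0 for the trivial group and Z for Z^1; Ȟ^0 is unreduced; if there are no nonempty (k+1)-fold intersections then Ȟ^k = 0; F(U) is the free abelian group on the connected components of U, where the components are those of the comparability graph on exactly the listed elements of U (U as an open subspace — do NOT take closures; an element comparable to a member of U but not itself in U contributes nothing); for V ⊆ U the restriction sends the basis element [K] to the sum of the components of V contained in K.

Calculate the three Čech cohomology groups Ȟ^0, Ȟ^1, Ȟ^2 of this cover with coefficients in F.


nonempty intersections:
  U13={p,r,t,v,x} U14={r,t,v} U15={p,r,t,v} U25={u} U34={r,s,t,v,w} U35={p,r,s,t,v,w} U45={q,r,s,t,v,w}
  U134={r,t,v} U135={p,r,t,v} U145={r,t,v} U345={r,s,t,v,w}
  U1345={r,t,v}
components per intersection:
  U1: {p,r,v} {t} {x}
  U2: {u}
  U3: {p,r,v} {s,t,w} {x}
  U4: {q} {r,v} {s,t,w}
  U5: {p,r,v} {q} {s,t,w} {u}
  U13: {p,r,v} {t} {x}
  U14: {r,v} {t}
  U15: {p,r,v} {t}
  U25: {u}
  U34: {r,v} {s,t,w}
  U35: {p,r,v} {s,t,w}
  U45: {q} {r,v} {s,t,w}
  U134: {r,v} {t}
  U135: {p,r,v} {t}
  U145: {r,v} {t}
  U345: {r,v} {s,t,w}
  U1345: {r,v} {t}
C dims 14,15,8,2; δ0: rk 9, SNF 1^9; δ1: rk 6, SNF 1^6; δ2: rk 2, SNF 1^2
Ȟ^0: (14−9)−0=5 ⇒ Z^5
Ȟ^1: (15−6)−9=0 ⇒ 0
Ȟ^2: (8−2)−6=0 ⇒ 0

Ȟ^0 ≅ Z^5, Ȟ^1 ≅ 0, Ȟ^2 ≅ 0


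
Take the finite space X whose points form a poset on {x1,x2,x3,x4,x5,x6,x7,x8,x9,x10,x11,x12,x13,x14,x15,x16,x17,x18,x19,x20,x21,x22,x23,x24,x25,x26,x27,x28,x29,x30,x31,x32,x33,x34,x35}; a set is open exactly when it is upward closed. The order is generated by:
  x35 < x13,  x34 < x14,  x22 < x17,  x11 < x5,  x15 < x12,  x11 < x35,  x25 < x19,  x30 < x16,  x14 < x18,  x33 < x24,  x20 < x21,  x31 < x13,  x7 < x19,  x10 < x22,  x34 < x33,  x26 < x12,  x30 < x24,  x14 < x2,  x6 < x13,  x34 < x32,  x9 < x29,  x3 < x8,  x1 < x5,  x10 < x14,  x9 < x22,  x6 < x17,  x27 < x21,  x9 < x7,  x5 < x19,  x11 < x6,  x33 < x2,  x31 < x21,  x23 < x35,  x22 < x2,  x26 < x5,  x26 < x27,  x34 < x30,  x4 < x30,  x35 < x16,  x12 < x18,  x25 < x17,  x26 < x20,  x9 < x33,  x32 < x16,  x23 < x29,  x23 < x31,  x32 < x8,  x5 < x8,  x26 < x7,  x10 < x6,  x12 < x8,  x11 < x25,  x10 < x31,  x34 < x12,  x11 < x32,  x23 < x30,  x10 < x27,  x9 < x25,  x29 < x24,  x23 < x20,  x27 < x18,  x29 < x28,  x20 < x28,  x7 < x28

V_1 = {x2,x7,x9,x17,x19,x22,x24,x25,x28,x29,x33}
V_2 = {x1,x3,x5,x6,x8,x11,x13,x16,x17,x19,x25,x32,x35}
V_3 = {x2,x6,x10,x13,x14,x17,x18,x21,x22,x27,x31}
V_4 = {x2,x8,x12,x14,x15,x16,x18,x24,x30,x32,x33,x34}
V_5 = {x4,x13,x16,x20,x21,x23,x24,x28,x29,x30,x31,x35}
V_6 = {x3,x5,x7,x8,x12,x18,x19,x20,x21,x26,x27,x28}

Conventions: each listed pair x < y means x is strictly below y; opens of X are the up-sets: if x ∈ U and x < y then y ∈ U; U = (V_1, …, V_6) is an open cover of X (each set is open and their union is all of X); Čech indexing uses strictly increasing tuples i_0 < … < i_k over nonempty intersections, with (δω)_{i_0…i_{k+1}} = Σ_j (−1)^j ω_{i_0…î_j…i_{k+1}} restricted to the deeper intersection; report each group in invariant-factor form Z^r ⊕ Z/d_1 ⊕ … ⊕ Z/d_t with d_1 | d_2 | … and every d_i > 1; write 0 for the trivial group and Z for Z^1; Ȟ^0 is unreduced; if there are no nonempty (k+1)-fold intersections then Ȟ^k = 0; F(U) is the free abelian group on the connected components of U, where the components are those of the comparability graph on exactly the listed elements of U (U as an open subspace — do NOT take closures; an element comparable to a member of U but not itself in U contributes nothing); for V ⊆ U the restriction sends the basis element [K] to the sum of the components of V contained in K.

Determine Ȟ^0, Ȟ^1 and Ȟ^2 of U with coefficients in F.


nonempty intersections:
  V12={x17,x19,x25} V13={x2,x17,x22} V14={x2,x24,x33} V15={x24,x28,x29} V16={x7,x19,x28} V23={x6,x13,x17} V24={x8,x16,x32} V25={x13,x16,x35} V26={x3,x5,x8,x19} V34={x2,x14,x18} V35={x13,x21,x31} V36={x18,x21,x27} V45={x16,x24,x30} V46={x8,x12,x18} V56={x20,x21,x28}
  V123={x17} V126={x19} V134={x2} V145={x24} V156={x28} V235={x13} V245={x16} V246={x8} V346={x18} V356={x21}
components per intersection:
  V1: {x2,x7,x9,x17,x19,x22,x24,x25,x28,x29,x33}
  V2: {x1,x3,x5,x6,x8,x11,x13,x16,x17,x19,x25,x32,x35}
  V3: {x2,x6,x10,x13,x14,x17,x18,x21,x22,x27,x31}
  V4: {x2,x8,x12,x14,x15,x16,x18,x24,x30,x32,x33,x34}
  V5: {x4,x13,x16,x20,x21,x23,x24,x28,x29,x30,x31,x35}
  V6: {x3,x5,x7,x8,x12,x18,x19,x20,x21,x26,x27,x28}
  V12: {x17,x19,x25}
  V13: {x2,x17,x22}
  V14: {x2,x24,x33}
  V15: {x24,x28,x29}
  V16: {x7,x19,x28}
  V23: {x6,x13,x17}
  V24: {x8,x16,x32}
  V25: {x13,x16,x35}
  V26: {x3,x5,x8,x19}
  V34: {x2,x14,x18}
  V35: {x13,x21,x31}
  V36: {x18,x21,x27}
  V45: {x16,x24,x30}
  V46: {x8,x12,x18}
  V56: {x20,x21,x28}
  V123: {x17}
  V126: {x19}
  V134: {x2}
  V145: {x24}
  V156: {x28}
  V235: {x13}
  V245: {x16}
  V246: {x8}
  V346: {x18}
  V356: {x21}
C dims 6,15,10; δ0: rk 5, SNF 1^5; δ1: rk 10, SNF 1^9·2
Ȟ^0: (6−5)−0=1 ⇒ Z
Ȟ^1: (15−10)−5=0 ⇒ 0
Ȟ^2: (10−0)−10=0 plus torsion [2] ⇒ Z/2

Ȟ^0(U;F) ≅ Z; Ȟ^1(U;F) ≅ 0; Ȟ^2(U;F) ≅ Z/2


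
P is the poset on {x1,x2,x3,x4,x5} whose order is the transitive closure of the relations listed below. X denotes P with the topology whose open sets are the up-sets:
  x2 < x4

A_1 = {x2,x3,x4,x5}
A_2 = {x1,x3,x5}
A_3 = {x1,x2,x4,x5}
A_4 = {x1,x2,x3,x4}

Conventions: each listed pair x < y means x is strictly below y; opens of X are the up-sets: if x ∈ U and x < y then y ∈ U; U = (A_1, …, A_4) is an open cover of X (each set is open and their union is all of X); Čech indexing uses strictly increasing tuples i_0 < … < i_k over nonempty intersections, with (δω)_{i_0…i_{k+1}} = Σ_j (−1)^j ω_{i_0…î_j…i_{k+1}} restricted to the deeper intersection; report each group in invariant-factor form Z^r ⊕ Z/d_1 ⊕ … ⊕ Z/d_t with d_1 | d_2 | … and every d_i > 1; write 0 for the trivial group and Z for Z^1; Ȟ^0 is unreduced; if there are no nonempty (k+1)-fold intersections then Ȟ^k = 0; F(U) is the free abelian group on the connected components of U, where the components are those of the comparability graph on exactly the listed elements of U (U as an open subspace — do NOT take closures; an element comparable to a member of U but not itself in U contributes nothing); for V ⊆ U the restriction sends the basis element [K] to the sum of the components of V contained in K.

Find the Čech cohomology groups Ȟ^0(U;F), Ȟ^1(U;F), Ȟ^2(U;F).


Ȟ^0(U;F) ≅ Z^4,  Ȟ^1(U;F) ≅ 0,  Ȟ^2(U;F) ≅ 0

nonempty intersections:
  A12={x3,x5} A13={x2,x4,x5} A14={x2,x3,x4} A23={x1,x5} A24={x1,x3} A34={x1,x2,x4}
  A123={x5} A124={x3} A134={x2,x4} A234={x1}
components per intersection:
  A1: {x2,x4} {x3} {x5}
  A2: {x1} {x3} {x5}
  A3: {x1} {x2,x4} {x5}
  A4: {x1} {x2,x4} {x3}
  A12: {x3} {x5}
  A13: {x2,x4} {x5}
  A14: {x2,x4} {x3}
  A23: {x1} {x5}
  A24: {x1} {x3}
  A34: {x1} {x2,x4}
  A123: {x5}
  A124: {x3}
  A134: {x2,x4}
  A234: {x1}
C dims 12,12,4; δ0: rk 8, SNF 1^8; δ1: rk 4, SNF 1^4
Ȟ^0: (12−8)−0=4 ⇒ Z^4
Ȟ^1: (12−4)−8=0 ⇒ 0
Ȟ^2: (4−0)−4=0 ⇒ 0


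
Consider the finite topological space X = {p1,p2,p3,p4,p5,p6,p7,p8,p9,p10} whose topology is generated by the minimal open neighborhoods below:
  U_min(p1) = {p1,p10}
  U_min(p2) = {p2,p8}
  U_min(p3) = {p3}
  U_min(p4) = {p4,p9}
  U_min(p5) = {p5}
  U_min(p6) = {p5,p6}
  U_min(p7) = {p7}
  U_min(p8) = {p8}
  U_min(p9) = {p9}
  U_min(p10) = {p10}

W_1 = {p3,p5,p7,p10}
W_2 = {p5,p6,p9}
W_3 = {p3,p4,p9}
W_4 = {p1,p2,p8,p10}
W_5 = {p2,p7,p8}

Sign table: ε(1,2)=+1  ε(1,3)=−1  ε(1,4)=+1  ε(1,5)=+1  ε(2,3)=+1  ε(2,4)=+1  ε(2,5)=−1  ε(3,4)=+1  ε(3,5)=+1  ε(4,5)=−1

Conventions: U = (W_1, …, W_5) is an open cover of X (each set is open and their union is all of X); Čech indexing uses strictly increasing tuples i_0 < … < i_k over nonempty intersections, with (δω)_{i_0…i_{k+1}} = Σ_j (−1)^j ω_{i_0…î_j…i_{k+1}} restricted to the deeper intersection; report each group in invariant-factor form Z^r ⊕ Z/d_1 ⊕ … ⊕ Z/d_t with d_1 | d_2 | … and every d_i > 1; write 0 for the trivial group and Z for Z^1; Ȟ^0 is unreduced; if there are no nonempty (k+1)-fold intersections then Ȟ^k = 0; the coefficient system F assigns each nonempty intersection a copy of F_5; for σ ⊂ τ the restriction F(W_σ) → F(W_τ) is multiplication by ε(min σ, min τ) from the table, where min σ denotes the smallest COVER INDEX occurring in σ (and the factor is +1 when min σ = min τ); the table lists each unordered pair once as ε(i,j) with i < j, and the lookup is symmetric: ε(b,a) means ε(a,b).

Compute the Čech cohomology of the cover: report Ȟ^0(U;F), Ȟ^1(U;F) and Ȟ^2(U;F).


Ȟ^0(U;F) ≅ 0, Ȟ^1(U;F) ≅ Z/5 and Ȟ^2(U;F) ≅ 0

nonempty intersections:
  W12={p5} W13={p3} W14={p10} W15={p7} W23={p9} W45={p2,p8}
C dims 5,6; δ0: rk_F5 5
Ȟ^0: (5−5)−0=0 ⇒ 0
Ȟ^1: (6−0)−5=1 ⇒ Z/5
Ȟ^2: (0−0)−0=0 ⇒ 0


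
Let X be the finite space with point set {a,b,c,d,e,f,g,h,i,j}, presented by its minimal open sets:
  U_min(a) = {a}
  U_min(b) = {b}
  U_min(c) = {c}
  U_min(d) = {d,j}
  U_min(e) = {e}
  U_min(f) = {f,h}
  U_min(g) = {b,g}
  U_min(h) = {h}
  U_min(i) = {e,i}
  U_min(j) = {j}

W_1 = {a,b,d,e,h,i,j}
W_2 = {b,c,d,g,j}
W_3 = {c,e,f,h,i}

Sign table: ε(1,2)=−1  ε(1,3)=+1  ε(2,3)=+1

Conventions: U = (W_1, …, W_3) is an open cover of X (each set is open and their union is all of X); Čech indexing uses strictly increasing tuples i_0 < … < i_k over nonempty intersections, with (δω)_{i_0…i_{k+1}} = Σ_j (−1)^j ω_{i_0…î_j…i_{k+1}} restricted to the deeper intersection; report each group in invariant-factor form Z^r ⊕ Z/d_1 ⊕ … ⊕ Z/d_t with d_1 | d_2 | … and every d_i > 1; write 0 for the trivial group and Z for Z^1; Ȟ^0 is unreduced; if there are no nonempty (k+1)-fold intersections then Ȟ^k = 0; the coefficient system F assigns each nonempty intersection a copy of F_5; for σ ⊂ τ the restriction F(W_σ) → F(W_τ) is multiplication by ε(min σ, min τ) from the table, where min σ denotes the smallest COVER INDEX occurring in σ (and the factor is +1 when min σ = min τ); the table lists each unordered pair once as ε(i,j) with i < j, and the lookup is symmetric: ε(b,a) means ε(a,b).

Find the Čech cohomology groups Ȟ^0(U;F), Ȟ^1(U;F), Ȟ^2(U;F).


cover nerve:
  W12={b,d,j} W13={e,h,i} W23={c}
C dims 3,3; δ0: rk_F5 3
Ȟ^0: (3−3)−0=0 ⇒ 0
Ȟ^1: (3−0)−3=0 ⇒ 0
Ȟ^2: (0−0)−0=0 ⇒ 0

Ȟ^0 ≅ 0, Ȟ^1 ≅ 0, Ȟ^2 ≅ 0


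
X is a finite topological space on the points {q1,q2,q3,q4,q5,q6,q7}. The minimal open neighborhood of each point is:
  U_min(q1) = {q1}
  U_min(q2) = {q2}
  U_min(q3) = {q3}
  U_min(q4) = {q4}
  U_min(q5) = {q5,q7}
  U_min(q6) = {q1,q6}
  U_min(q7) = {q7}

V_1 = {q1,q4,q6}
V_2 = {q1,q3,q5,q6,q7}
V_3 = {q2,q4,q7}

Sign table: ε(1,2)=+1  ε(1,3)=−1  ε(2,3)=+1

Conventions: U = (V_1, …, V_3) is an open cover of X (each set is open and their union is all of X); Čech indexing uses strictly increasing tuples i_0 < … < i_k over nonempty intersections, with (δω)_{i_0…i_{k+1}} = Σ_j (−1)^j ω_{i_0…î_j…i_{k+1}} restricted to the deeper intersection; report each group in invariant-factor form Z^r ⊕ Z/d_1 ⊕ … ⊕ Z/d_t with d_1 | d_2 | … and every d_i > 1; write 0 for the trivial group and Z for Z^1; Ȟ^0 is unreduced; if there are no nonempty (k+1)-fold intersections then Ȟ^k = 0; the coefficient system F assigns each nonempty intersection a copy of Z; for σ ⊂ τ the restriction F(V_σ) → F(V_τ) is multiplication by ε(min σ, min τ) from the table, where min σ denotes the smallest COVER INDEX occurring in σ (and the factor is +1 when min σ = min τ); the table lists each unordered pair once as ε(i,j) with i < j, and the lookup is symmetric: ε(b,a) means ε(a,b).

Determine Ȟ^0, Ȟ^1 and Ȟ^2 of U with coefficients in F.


Ȟ^0 ≅ 0, Ȟ^1 ≅ Z/2, Ȟ^2 ≅ 0

nerve of the cover:
  V12={q1,q6} V13={q4} V23={q7}
C dims 3,3; δ0: rk 3, SNF 1^2·2
Ȟ^0 = (3 − 3) − 0 = 0, so Ȟ^0 ≅ 0
Ȟ^1 = (3 − 0) − 3 = 0 plus torsion [2], so Ȟ^1 ≅ Z/2
Ȟ^2 = (0 − 0) − 0 = 0, so Ȟ^2 ≅ 0
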